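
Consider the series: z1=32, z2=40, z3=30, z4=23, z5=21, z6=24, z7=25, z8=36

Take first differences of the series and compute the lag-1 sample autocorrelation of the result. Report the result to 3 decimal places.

0.059

First differences Δz: 8, -10, -7, -2, 3, 1, 11
Mean of differences = 0.5714
Numerator Σ(Δz_t−Δz̄)(Δz_{t+1}−Δz̄) = 20.2449
Denominator Σ(Δz_t−Δz̄)² = 345.7143
r_1(Δz) = 20.2449 / 345.7143 = 0.059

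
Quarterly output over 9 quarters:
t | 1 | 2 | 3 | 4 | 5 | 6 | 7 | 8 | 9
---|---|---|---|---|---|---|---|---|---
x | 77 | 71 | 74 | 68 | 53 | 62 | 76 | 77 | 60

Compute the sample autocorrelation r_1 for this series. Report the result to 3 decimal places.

Mean x̄ = (77 + 71 + 74 + 68 + 53 + 62 + 76 + 77 + 60)/9 = 68.6667
Numerator Σ_{t=1}^{8}(x_t−x̄)(x_{t+1}−x̄) = 83.2222
Denominator Σ(x_t−x̄)² = 592.0000
r_1 = 83.2222 / 592.0000 = 0.141

0.141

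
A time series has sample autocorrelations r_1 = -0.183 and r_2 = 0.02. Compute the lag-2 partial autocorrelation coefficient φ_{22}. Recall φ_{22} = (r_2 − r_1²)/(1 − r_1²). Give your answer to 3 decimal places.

φ_{22} = (r_2 − r_1²) / (1 − r_1²)
r_1² = (-0.183)² = 0.033489
Numerator = 0.02 − 0.0335 = -0.0135; denominator = 1 − 0.0335 = 0.9665
φ_{22} = -0.0135 / 0.9665 = -0.014

-0.014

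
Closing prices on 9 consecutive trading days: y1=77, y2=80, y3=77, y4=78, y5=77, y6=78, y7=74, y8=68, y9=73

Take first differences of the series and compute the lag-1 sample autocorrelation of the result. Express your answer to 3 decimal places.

-0.315

First differences Δy: 3, -3, 1, -1, 1, -4, -6, 5
Mean of differences = -0.5000
Numerator Σ(Δy_t−Δȳ)(Δy_{t+1}−Δȳ) = -30.2500
Denominator Σ(Δy_t−Δȳ)² = 96.0000
r_1(Δy) = -30.2500 / 96.0000 = -0.315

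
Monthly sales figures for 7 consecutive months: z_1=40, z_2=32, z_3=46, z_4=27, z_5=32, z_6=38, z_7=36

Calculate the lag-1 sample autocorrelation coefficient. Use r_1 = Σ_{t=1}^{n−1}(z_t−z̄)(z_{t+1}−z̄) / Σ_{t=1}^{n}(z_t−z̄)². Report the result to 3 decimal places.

-0.510

Mean z̄ = (40 + 32 + 46 + 27 + 32 + 38 + 36)/7 = 35.8571
Numerator Σ_{t=1}^{6}(z_t−z̄)(z_{t+1}−z̄) = -118.7347
Denominator Σ(z_t−z̄)² = 232.8571
r_1 = -118.7347 / 232.8571 = -0.510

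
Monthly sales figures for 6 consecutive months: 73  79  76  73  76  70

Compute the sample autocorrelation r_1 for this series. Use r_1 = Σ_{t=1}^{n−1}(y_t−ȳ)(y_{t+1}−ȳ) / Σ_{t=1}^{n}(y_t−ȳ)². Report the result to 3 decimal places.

-0.227

Mean ȳ = (73 + 79 + 76 + 73 + 76 + 70)/6 = 74.5000
Deviations from mean: -1.5000, 4.5000, 1.5000, -1.5000, 1.5000, -4.5000
Σ(y_t−ȳ)(y_{t+1}−ȳ) = (-6.7500) + (6.7500) + (-2.2500) + (-2.2500) + (-6.7500) = -11.2500
Denominator Σ(y_t−ȳ)² = 49.5000
r_1 = -11.2500 / 49.5000 = -0.227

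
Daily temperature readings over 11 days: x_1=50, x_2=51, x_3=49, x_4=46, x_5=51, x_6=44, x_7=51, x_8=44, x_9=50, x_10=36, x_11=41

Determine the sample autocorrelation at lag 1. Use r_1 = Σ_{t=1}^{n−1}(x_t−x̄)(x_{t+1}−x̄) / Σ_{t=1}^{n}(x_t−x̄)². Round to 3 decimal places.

Mean x̄ = (50 + 51 + 49 + 46 + 51 + 44 + 51 + 44 + 50 + 36 + 41)/11 = 46.6364
Numerator Σ_{t=1}^{10}(x_t−x̄)(x_{t+1}−x̄) = 1.5041
Denominator Σ(x_t−x̄)² = 244.5455
r_1 = 1.5041 / 244.5455 = 0.006

0.006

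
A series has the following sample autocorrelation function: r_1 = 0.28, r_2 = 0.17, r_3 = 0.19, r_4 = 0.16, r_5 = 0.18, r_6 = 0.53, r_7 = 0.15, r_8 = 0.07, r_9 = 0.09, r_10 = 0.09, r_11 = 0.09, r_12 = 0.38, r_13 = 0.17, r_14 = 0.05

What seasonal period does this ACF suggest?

6

The largest autocorrelation is r_6 = 0.53, with a weaker echo at lag 12 (0.38); the remaining lags stay at or below 0.28. The elevated value at lag 1 (0.28), dropping to 0.17 at lag 2, reflects decaying short-term dependence rather than seasonality.
The dominant spike at lag 6 indicates a seasonal period of 6.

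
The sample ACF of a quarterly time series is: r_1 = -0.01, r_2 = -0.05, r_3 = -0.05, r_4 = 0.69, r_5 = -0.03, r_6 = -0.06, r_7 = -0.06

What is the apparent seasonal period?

The largest autocorrelation is r_4 = 0.69; the remaining lags stay at or below -0.01.
The dominant spike at lag 4 indicates a seasonal period of 4.

4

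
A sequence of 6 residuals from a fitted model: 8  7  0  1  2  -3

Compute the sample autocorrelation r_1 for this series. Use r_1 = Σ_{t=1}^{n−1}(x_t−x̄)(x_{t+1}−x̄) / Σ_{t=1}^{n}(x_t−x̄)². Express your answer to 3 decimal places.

0.232

Mean x̄ = (8 + 7 + 0 + 1 + 2 − 3)/6 = 2.5000
Σ(x_t−x̄)(x_{t+1}−x̄) = (24.7500) + (-11.2500) + (3.7500) + (0.7500) + (2.7500) = 20.7500
Denominator Σ(x_t−x̄)² = 89.5000
r_1 = 20.7500 / 89.5000 = 0.232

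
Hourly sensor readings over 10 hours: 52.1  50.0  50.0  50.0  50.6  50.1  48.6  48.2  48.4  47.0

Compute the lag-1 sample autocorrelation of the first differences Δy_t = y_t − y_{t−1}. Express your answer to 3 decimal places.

First differences Δy: -2.1, 0.0, 0.0, 0.6, -0.5, -1.5, -0.4, 0.2, -1.4
Mean of differences = -0.5667
Numerator Σ(Δy_t−Δȳ)(Δy_{t+1}−Δȳ) = -0.5378
Denominator Σ(Δy_t−Δȳ)² = 6.5400
r_1(Δy) = -0.5378 / 6.5400 = -0.082

-0.082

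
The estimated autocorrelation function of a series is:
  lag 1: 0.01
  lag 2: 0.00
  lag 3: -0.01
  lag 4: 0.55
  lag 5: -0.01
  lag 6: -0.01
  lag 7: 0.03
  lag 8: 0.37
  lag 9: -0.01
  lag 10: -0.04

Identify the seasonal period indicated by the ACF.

The largest autocorrelation is r_4 = 0.55, with a weaker echo at lag 8 (0.37); the remaining lags stay at or below 0.03.
The dominant spike at lag 4 indicates a seasonal period of 4.

4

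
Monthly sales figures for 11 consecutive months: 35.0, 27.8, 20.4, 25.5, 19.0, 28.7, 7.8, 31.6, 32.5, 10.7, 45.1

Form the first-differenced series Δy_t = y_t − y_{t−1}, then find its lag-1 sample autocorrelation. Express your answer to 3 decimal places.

-0.518

First differences Δy: -7.2, -7.4, 5.1, -6.5, 9.7, -20.9, 23.8, 0.9, -21.8, 34.4
Mean of differences = 1.0100
Numerator Σ(Δy_t−Δȳ)(Δy_{t+1}−Δȳ) = -1512.6791
Denominator Σ(Δy_t−Δȳ)² = 2921.4090
r_1(Δy) = -1512.6791 / 2921.4090 = -0.518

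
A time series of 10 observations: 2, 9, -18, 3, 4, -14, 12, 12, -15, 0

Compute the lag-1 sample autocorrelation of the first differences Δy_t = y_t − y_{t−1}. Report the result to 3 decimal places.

First differences Δy: 7, -27, 21, 1, -18, 26, 0, -27, 15
Mean of differences = -0.2222
Numerator Σ(Δy_t−Δȳ)(Δy_{t+1}−Δȳ) = -1631.3827
Denominator Σ(Δy_t−Δȳ)² = 3173.5556
r_1(Δy) = -1631.3827 / 3173.5556 = -0.514

-0.514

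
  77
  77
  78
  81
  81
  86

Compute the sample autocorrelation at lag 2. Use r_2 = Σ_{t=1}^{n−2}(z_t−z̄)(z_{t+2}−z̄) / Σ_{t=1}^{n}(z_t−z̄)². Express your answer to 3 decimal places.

0.117

Mean z̄ = (77 + 77 + 78 + 81 + 81 + 86)/6 = 80.0000
Deviations from mean: -3.0000, -3.0000, -2.0000, 1.0000, 1.0000, 6.0000
Σ(z_t−z̄)(z_{t+2}−z̄) = (6.0000) + (-3.0000) + (-2.0000) + (6.0000) = 7.0000
Denominator Σ(z_t−z̄)² = 60.0000
r_2 = 7.0000 / 60.0000 = 0.117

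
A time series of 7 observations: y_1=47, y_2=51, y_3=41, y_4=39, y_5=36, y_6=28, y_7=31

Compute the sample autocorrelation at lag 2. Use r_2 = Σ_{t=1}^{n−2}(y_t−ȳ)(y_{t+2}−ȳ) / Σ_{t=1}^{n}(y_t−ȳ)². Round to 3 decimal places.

0.084

Mean ȳ = (47 + 51 + 41 + 39 + 36 + 28 + 31)/7 = 39.0000
Deviations from mean: 8.0000, 12.0000, 2.0000, 0.0000, -3.0000, -11.0000, -8.0000
Σ(y_t−ȳ)(y_{t+2}−ȳ) = (16.0000) + (0.0000) + (-6.0000) + (0.0000) + (24.0000) = 34.0000
Denominator Σ(y_t−ȳ)² = 406.0000
r_2 = 34.0000 / 406.0000 = 0.084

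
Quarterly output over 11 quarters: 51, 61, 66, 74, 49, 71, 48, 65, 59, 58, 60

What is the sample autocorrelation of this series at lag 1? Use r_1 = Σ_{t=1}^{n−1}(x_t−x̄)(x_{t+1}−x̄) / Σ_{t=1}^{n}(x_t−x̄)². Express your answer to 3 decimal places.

Mean x̄ = (51 + 61 + 66 + 74 + 49 + 71 + 48 + 65 + 59 + 58 + 60)/11 = 60.1818
Numerator Σ_{t=1}^{10}(x_t−x̄)(x_{t+1}−x̄) = -391.0331
Denominator Σ(x_t−x̄)² = 729.6364
r_1 = -391.0331 / 729.6364 = -0.536

-0.536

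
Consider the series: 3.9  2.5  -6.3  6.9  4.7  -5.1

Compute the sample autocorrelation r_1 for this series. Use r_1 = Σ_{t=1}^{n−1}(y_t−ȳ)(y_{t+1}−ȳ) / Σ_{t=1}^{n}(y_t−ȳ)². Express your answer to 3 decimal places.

-0.340

Mean ȳ = (3.9 + 2.5 − 6.3 + 6.9 + 4.7 − 5.1)/6 = 1.1000
Deviations from mean: 2.8000, 1.4000, -7.4000, 5.8000, 3.6000, -6.2000
Σ(y_t−ȳ)(y_{t+1}−ȳ) = (3.9200) + (-10.3600) + (-42.9200) + (20.8800) + (-22.3200) = -50.8000
Denominator Σ(y_t−ȳ)² = 149.6000
r_1 = -50.8000 / 149.6000 = -0.340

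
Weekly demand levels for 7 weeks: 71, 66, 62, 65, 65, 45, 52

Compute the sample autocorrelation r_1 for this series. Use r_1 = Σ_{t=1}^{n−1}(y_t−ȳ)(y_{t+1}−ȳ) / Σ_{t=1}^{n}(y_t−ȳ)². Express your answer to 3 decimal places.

Mean ȳ = (71 + 66 + 62 + 65 + 65 + 45 + 52)/7 = 60.8571
Σ(y_t−ȳ)(y_{t+1}−ȳ) = (52.1633) + (5.8776) + (4.7347) + (17.1633) + (-65.6939) + (140.4490) = 154.6939
Denominator Σ(y_t−ȳ)² = 494.8571
r_1 = 154.6939 / 494.8571 = 0.313

0.313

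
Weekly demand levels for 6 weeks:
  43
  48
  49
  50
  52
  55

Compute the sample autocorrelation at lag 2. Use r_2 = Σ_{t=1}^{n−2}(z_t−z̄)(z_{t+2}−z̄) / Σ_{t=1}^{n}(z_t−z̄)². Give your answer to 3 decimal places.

0.049

Mean z̄ = (43 + 48 + 49 + 50 + 52 + 55)/6 = 49.5000
Numerator Σ_{t=1}^{4}(z_t−z̄)(z_{t+2}−z̄) = 4.0000
Denominator Σ(z_t−z̄)² = 81.5000
r_2 = 4.0000 / 81.5000 = 0.049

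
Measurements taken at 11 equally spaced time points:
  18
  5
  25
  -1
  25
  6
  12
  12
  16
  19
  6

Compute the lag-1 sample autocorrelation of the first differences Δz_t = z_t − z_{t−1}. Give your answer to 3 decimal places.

-0.831

First differences Δz: -13, 20, -26, 26, -19, 6, 0, 4, 3, -13
Mean of differences = -1.2000
Numerator Σ(Δz_t−Δz̄)(Δz_{t+1}−Δz̄) = -2075.6400
Denominator Σ(Δz_t−Δz̄)² = 2497.6000
r_1(Δz) = -2075.6400 / 2497.6000 = -0.831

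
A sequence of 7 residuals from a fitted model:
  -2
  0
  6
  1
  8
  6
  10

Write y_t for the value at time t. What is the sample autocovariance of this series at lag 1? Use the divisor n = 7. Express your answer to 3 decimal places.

Mean ȳ = (-2 + 0 + 6 + 1 + 8 + 6 + 10)/7 = 4.1429
Deviations: -6.1429, -4.1429, 1.8571, -3.1429, 3.8571, 1.8571, 5.8571
Σ_{t=1}^{6}(y_t−ȳ)(y_{t+1}−ȳ) = 17.8367
γ_1 = 17.8367 / 7 = 2.548

2.548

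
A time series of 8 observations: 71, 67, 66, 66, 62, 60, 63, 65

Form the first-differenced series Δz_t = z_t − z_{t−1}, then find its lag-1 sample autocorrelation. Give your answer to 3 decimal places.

First differences Δz: -4, -1, 0, -4, -2, 3, 2
Mean of differences = -0.8571
Numerator Σ(Δz_t−Δz̄)(Δz_{t+1}−Δz̄) = 7.8367
Denominator Σ(Δz_t−Δz̄)² = 44.8571
r_1(Δz) = 7.8367 / 44.8571 = 0.175

0.175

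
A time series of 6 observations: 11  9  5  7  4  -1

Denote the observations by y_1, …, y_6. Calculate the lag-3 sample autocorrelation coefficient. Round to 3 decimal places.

Mean ȳ = (11 + 9 + 5 + 7 + 4 − 1)/6 = 5.8333
Numerator Σ_{t=1}^{3}(y_t−ȳ)(y_{t+3}−ȳ) = 5.9167
Denominator Σ(y_t−ȳ)² = 88.8333
r_3 = 5.9167 / 88.8333 = 0.067

0.067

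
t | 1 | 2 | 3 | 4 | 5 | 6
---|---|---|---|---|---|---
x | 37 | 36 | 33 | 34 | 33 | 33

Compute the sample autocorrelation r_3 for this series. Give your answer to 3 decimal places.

Mean x̄ = (37 + 36 + 33 + 34 + 33 + 33)/6 = 34.3333
Deviations from mean: 2.6667, 1.6667, -1.3333, -0.3333, -1.3333, -1.3333
Σ(x_t−x̄)(x_{t+3}−x̄) = (-0.8889) + (-2.2222) + (1.7778) = -1.3333
Denominator Σ(x_t−x̄)² = 15.3333
r_3 = -1.3333 / 15.3333 = -0.087

-0.087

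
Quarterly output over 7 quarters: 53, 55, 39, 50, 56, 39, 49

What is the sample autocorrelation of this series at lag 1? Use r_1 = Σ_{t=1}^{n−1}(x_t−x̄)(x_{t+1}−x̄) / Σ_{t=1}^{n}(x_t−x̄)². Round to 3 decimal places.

Mean x̄ = (53 + 55 + 39 + 50 + 56 + 39 + 49)/7 = 48.7143
Σ(x_t−x̄)(x_{t+1}−x̄) = (26.9388) + (-61.0612) + (-12.4898) + (9.3673) + (-70.7755) + (-2.7755) = -110.7959
Denominator Σ(x_t−x̄)² = 301.4286
r_1 = -110.7959 / 301.4286 = -0.368

-0.368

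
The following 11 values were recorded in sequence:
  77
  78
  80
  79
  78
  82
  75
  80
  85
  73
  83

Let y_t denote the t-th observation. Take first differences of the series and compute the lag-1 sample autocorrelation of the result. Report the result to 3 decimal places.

-0.603

First differences Δy: 1, 2, -1, -1, 4, -7, 5, 5, -12, 10
Mean of differences = 0.6000
Numerator Σ(Δy_t−Δȳ)(Δy_{t+1}−Δȳ) = -218.3600
Denominator Σ(Δy_t−Δȳ)² = 362.4000
r_1(Δy) = -218.3600 / 362.4000 = -0.603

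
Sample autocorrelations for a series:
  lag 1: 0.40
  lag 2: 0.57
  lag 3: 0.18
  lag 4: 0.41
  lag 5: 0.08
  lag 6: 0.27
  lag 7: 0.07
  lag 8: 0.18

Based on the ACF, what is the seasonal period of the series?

2

The largest autocorrelation is r_2 = 0.57, with a weaker echo at lag 4 (0.41); the remaining lags stay at or below 0.40.
The dominant spike at lag 2 indicates a seasonal period of 2.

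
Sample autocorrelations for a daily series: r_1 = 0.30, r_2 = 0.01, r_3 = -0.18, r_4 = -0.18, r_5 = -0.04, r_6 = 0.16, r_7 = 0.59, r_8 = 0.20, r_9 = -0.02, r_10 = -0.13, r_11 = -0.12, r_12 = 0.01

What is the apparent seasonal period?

7

The largest autocorrelation is r_7 = 0.59; the remaining lags stay at or below 0.30. The elevated value at lag 1 (0.30), dropping to 0.01 at lag 2, reflects decaying short-term dependence rather than seasonality.
The dominant spike at lag 7 indicates a seasonal period of 7.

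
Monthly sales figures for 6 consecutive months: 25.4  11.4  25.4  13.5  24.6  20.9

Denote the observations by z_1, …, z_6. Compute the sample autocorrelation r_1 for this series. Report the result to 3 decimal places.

-0.778

Mean z̄ = (25.4 + 11.4 + 25.4 + 13.5 + 24.6 + 20.9)/6 = 20.2000
Σ(z_t−z̄)(z_{t+1}−z̄) = (-45.7600) + (-45.7600) + (-34.8400) + (-29.4800) + (3.0800) = -152.7600
Denominator Σ(z_t−z̄)² = 196.2600
r_1 = -152.7600 / 196.2600 = -0.778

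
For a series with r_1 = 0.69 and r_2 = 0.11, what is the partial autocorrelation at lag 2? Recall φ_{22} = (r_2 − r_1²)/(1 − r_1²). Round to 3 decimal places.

φ_{22} = (r_2 − r_1²) / (1 − r_1²)
r_1² = (0.69)² = 0.4761
Numerator = 0.11 − 0.4761 = -0.3661; denominator = 1 − 0.4761 = 0.5239
φ_{22} = -0.3661 / 0.5239 = -0.699

-0.699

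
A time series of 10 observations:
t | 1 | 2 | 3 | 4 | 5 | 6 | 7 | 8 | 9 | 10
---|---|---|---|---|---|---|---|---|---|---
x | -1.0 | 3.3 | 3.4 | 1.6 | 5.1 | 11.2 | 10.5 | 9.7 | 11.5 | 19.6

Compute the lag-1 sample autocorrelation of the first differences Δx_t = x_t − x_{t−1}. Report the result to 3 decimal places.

First differences Δx: 4.3, 0.1, -1.8, 3.5, 6.1, -0.7, -0.8, 1.8, 8.1
Mean of differences = 2.2889
Numerator Σ(Δx_t−Δx̄)(Δx_{t+1}−Δx̄) = 0.7221
Denominator Σ(Δx_t−Δx̄)² = 94.0289
r_1(Δx) = 0.7221 / 94.0289 = 0.008

0.008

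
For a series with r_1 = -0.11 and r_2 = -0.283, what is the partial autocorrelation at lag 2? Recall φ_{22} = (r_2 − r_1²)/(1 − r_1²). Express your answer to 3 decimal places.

-0.299

φ_{22} = (r_2 − r_1²) / (1 − r_1²)
r_1² = (-0.11)² = 0.0121
Numerator = -0.283 − 0.0121 = -0.2951; denominator = 1 − 0.0121 = 0.9879
φ_{22} = -0.2951 / 0.9879 = -0.299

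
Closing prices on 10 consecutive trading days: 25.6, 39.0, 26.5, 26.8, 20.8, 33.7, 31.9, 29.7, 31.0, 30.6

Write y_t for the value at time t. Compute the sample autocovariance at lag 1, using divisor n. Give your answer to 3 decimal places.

Mean ȳ = (25.6 + 39.0 + 26.5 + 26.8 + 20.8 + 33.7 + 31.9 + 29.7 + 31.0 + 30.6)/10 = 29.5600
Σ_{t=1}^{9}(y_t−ȳ)(y_{t+1}−ȳ) = -58.1976
γ_1 = -58.1976 / 10 = -5.820

-5.820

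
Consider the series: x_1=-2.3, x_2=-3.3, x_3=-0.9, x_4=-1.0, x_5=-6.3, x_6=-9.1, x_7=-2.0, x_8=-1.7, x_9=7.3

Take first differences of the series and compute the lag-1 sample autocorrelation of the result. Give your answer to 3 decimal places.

First differences Δx: -1.0, 2.4, -0.1, -5.3, -2.8, 7.1, 0.3, 9.0
Mean of differences = 1.2000
Numerator Σ(Δx_t−Δx̄)(Δx_{t+1}−Δx̄) = -5.6800
Denominator Σ(Δx_t−Δx̄)² = 162.6800
r_1(Δx) = -5.6800 / 162.6800 = -0.035

-0.035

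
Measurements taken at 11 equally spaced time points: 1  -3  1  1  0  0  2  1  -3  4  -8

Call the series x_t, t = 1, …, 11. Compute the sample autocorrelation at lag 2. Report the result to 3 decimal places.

0.196

Mean x̄ = (1 − 3 + 1 + 1 + 0 + 0 + 2 + 1 − 3 + 4 − 8)/11 = -0.3636
Numerator Σ_{t=1}^{9}(x_t−x̄)(x_{t+2}−x̄) = 20.4628
Denominator Σ(x_t−x̄)² = 104.5455
r_2 = 20.4628 / 104.5455 = 0.196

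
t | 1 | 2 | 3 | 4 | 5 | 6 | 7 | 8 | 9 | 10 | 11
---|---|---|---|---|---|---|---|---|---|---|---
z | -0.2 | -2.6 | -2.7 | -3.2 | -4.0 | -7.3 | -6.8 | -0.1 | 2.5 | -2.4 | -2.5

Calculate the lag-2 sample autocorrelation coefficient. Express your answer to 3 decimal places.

-0.297

Mean z̄ = (-0.2 − 2.6 − 2.7 − 3.2 − 4.0 − 7.3 − 6.8 − 0.1 + 2.5 − 2.4 − 2.5)/11 = -2.6636
Numerator Σ_{t=1}^{9}(z_t−z̄)(z_{t+2}−z̄) = -23.7845
Denominator Σ(z_t−z̄)² = 80.0855
r_2 = -23.7845 / 80.0855 = -0.297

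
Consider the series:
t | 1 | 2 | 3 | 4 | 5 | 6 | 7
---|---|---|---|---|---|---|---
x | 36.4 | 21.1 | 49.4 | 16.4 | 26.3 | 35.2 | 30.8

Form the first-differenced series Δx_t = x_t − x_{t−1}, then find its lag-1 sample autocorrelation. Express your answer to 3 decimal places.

-0.705

First differences Δx: -15.3, 28.3, -33.0, 9.9, 8.9, -4.4
Mean of differences = -0.9333
Numerator Σ(Δx_t−Δx̄)(Δx_{t+1}−Δx̄) = -1632.3511
Denominator Σ(Δx_t−Δx̄)² = 2315.3333
r_1(Δx) = -1632.3511 / 2315.3333 = -0.705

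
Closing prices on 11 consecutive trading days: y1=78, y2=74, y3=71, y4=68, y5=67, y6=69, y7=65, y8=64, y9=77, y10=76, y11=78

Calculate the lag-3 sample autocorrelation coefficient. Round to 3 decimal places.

-0.240

Mean ȳ = (78 + 74 + 71 + 68 + 67 + 69 + 65 + 64 + 77 + 76 + 78)/11 = 71.5455
Numerator Σ_{t=1}^{8}(y_t−ȳ)(y_{t+3}−ȳ) = -66.8926
Denominator Σ(y_t−ȳ)² = 278.7273
r_3 = -66.8926 / 278.7273 = -0.240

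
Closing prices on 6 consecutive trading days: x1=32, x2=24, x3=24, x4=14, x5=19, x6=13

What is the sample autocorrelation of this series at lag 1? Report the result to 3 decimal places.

Mean x̄ = (32 + 24 + 24 + 14 + 19 + 13)/6 = 21.0000
Deviations from mean: 11.0000, 3.0000, 3.0000, -7.0000, -2.0000, -8.0000
Σ(x_t−x̄)(x_{t+1}−x̄) = (33.0000) + (9.0000) + (-21.0000) + (14.0000) + (16.0000) = 51.0000
Denominator Σ(x_t−x̄)² = 256.0000
r_1 = 51.0000 / 256.0000 = 0.199

0.199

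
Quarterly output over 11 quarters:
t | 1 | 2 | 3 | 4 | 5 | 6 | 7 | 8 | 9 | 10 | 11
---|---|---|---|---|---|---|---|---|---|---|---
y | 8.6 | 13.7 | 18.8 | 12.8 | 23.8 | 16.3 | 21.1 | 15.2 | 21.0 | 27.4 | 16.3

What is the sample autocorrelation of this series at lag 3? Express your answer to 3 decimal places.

0.065

Mean ȳ = (8.6 + 13.7 + 18.8 + 12.8 + 23.8 + 16.3 + 21.1 + 15.2 + 21.0 + 27.4 + 16.3)/11 = 17.7273
Numerator Σ_{t=1}^{8}(y_t−ȳ)(y_{t+3}−ȳ) = 18.5787
Denominator Σ(y_t−ȳ)² = 287.9418
r_3 = 18.5787 / 287.9418 = 0.065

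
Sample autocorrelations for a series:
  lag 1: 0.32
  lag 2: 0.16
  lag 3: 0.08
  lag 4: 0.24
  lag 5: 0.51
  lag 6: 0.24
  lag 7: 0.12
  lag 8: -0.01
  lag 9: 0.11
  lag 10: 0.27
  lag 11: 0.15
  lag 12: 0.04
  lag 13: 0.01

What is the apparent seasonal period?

5

The largest autocorrelation is r_5 = 0.51; the remaining lags stay at or below 0.32. The elevated value at lag 1 (0.32), dropping to 0.16 at lag 2, reflects decaying short-term dependence rather than seasonality.
The dominant spike at lag 5 indicates a seasonal period of 5.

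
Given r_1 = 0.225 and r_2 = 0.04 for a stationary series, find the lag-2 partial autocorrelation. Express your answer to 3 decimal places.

φ_{22} = (r_2 − r_1²) / (1 − r_1²)
r_1² = (0.225)² = 0.050625
Numerator = 0.04 − 0.0506 = -0.0106; denominator = 1 − 0.0506 = 0.9494
φ_{22} = -0.0106 / 0.9494 = -0.011

-0.011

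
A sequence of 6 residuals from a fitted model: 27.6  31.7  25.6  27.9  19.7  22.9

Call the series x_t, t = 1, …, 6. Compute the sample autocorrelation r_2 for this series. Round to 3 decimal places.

0.079

Mean x̄ = (27.6 + 31.7 + 25.6 + 27.9 + 19.7 + 22.9)/6 = 25.9000
Deviations from mean: 1.7000, 5.8000, -0.3000, 2.0000, -6.2000, -3.0000
Σ(x_t−x̄)(x_{t+2}−x̄) = (-0.5100) + (11.6000) + (1.8600) + (-6.0000) = 6.9500
Denominator Σ(x_t−x̄)² = 88.0600
r_2 = 6.9500 / 88.0600 = 0.079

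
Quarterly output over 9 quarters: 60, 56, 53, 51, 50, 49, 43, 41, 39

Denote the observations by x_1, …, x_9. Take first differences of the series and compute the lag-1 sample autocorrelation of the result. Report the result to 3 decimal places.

First differences Δx: -4, -3, -2, -1, -1, -6, -2, -2
Mean of differences = -2.6250
Numerator Σ(Δx_t−Δx̄)(Δx_{t+1}−Δx̄) = -3.2656
Denominator Σ(Δx_t−Δx̄)² = 19.8750
r_1(Δx) = -3.2656 / 19.8750 = -0.164

-0.164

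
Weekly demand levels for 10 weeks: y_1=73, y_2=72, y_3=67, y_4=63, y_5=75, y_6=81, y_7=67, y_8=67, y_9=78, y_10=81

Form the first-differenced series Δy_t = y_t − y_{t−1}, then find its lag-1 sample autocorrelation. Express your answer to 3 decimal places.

-0.015

First differences Δy: -1, -5, -4, 12, 6, -14, 0, 11, 3
Mean of differences = 0.8889
Numerator Σ(Δy_t−Δȳ)(Δy_{t+1}−Δȳ) = -8.1235
Denominator Σ(Δy_t−Δȳ)² = 540.8889
r_1(Δy) = -8.1235 / 540.8889 = -0.015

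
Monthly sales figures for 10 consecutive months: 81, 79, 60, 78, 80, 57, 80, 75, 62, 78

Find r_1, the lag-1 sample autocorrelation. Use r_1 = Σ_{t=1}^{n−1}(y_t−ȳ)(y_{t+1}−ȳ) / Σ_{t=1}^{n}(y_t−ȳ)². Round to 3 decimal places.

-0.435

Mean ȳ = (81 + 79 + 60 + 78 + 80 + 57 + 80 + 75 + 62 + 78)/10 = 73.0000
Numerator Σ_{t=1}^{9}(y_t−ȳ)(y_{t+1}−ȳ) = -347.0000
Denominator Σ(y_t−ȳ)² = 798.0000
r_1 = -347.0000 / 798.0000 = -0.435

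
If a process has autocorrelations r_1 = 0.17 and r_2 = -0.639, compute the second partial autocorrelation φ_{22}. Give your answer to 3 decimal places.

φ_{22} = (r_2 − r_1²) / (1 − r_1²)
r_1² = (0.17)² = 0.0289
Numerator = -0.639 − 0.0289 = -0.6679; denominator = 1 − 0.0289 = 0.9711
φ_{22} = -0.6679 / 0.9711 = -0.688

-0.688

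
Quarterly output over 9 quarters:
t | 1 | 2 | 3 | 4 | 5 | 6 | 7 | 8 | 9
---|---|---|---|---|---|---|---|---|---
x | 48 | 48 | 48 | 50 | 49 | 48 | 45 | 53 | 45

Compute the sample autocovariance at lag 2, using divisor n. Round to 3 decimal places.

0.656

Mean x̄ = (48 + 48 + 48 + 50 + 49 + 48 + 45 + 53 + 45)/9 = 48.2222
Σ_{t=1}^{7}(x_t−x̄)(x_{t+2}−x̄) = 5.9012
γ_2 = 5.9012 / 9 = 0.656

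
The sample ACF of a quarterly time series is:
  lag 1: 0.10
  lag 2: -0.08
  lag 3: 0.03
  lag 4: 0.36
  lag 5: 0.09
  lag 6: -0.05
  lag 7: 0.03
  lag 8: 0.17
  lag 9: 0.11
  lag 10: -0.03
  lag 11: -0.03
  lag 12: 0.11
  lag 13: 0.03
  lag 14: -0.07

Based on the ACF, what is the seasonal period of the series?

The largest autocorrelation is r_4 = 0.36, with a weaker echo at lag 8 (0.17); the remaining lags stay at or below 0.11.
The dominant spike at lag 4 indicates a seasonal period of 4.

4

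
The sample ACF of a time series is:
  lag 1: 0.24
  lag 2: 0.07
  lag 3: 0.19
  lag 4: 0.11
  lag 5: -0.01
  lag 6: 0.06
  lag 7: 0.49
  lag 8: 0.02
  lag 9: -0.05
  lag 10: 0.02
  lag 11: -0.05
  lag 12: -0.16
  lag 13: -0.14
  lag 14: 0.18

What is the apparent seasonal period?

The largest autocorrelation is r_7 = 0.49; the remaining lags stay at or below 0.24. The elevated value at lag 1 (0.24), dropping to 0.07 at lag 2, reflects decaying short-term dependence rather than seasonality.
The dominant spike at lag 7 indicates a seasonal period of 7.

7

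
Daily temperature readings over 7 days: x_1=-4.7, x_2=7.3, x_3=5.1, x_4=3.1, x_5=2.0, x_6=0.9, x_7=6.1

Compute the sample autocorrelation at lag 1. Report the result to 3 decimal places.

-0.287

Mean x̄ = (-4.7 + 7.3 + 5.1 + 3.1 + 2.0 + 0.9 + 6.1)/7 = 2.8286
Deviations from mean: -7.5286, 4.4714, 2.2714, 0.2714, -0.8286, -1.9286, 3.2714
Σ(x_t−x̄)(x_{t+1}−x̄) = (-33.6635) + (10.1565) + (0.6165) + (-0.2249) + (1.5980) + (-6.3092) = -27.8265
Denominator Σ(x_t−x̄)² = 97.0143
r_1 = -27.8265 / 97.0143 = -0.287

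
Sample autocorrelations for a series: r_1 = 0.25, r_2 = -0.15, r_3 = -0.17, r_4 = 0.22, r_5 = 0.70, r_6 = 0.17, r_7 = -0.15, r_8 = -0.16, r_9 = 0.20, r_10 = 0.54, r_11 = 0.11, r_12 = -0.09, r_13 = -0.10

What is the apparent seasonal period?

5

The largest autocorrelation is r_5 = 0.70, with a weaker echo at lag 10 (0.54); the remaining lags stay at or below 0.25.
The dominant spike at lag 5 indicates a seasonal period of 5.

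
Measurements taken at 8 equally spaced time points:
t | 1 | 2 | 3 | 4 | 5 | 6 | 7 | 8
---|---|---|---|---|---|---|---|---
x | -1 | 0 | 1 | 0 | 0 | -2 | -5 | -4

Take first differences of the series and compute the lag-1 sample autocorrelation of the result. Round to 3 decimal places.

First differences Δx: 1, 1, -1, 0, -2, -3, 1
Mean of differences = -0.4286
Numerator Σ(Δx_t−Δx̄)(Δx_{t+1}−Δx̄) = 0.6735
Denominator Σ(Δx_t−Δx̄)² = 15.7143
r_1(Δx) = 0.6735 / 15.7143 = 0.043

0.043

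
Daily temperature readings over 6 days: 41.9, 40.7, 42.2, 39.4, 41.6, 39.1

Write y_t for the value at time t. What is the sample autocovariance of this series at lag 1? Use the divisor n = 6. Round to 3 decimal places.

Mean ȳ = (41.9 + 40.7 + 42.2 + 39.4 + 41.6 + 39.1)/6 = 40.8167
Deviations: 1.0833, -0.1167, 1.3833, -1.4167, 0.7833, -1.7167
Σ_{t=1}^{5}(y_t−ȳ)(y_{t+1}−ȳ) = -4.7019
γ_1 = -4.7019 / 6 = -0.784

-0.784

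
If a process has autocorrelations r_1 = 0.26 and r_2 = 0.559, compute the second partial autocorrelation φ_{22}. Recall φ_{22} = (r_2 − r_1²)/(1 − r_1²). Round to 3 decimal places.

0.527

φ_{22} = (r_2 − r_1²) / (1 − r_1²)
r_1² = (0.26)² = 0.0676
Numerator = 0.559 − 0.0676 = 0.4914; denominator = 1 − 0.0676 = 0.9324
φ_{22} = 0.4914 / 0.9324 = 0.527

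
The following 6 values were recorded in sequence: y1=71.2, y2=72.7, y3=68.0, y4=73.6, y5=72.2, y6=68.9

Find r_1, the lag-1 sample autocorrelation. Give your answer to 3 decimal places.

Mean ȳ = (71.2 + 72.7 + 68.0 + 73.6 + 72.2 + 68.9)/6 = 71.1000
Deviations from mean: 0.1000, 1.6000, -3.1000, 2.5000, 1.1000, -2.2000
Σ(y_t−ȳ)(y_{t+1}−ȳ) = (0.1600) + (-4.9600) + (-7.7500) + (2.7500) + (-2.4200) = -12.2200
Denominator Σ(y_t−ȳ)² = 24.4800
r_1 = -12.2200 / 24.4800 = -0.499

-0.499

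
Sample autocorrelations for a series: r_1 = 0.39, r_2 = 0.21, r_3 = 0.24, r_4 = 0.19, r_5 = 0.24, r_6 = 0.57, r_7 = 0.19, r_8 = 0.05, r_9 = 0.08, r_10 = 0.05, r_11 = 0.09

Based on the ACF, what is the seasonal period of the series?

6

The largest autocorrelation is r_6 = 0.57; the remaining lags stay at or below 0.39. The elevated value at lag 1 (0.39), dropping to 0.21 at lag 2, reflects decaying short-term dependence rather than seasonality.
The dominant spike at lag 6 indicates a seasonal period of 6.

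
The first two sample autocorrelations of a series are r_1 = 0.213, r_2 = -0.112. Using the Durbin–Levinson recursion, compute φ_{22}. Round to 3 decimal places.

-0.165

φ_{22} = (r_2 − r_1²) / (1 − r_1²)
r_1² = (0.213)² = 0.045369
Numerator = -0.112 − 0.0454 = -0.1574; denominator = 1 − 0.0454 = 0.9546
φ_{22} = -0.1574 / 0.9546 = -0.165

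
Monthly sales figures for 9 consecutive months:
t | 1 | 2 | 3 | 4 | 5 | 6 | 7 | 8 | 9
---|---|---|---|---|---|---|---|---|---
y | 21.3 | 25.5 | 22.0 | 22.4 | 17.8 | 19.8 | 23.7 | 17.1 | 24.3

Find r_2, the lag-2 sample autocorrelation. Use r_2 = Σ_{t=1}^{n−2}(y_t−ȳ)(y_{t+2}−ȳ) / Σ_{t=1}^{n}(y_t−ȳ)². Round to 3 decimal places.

Mean ȳ = (21.3 + 25.5 + 22.0 + 22.4 + 17.8 + 19.8 + 23.7 + 17.1 + 24.3)/9 = 21.5444
Σ(y_t−ȳ)(y_{t+2}−ȳ) = (-0.1114) + (3.3842) + (-1.7058) + (-1.4925) + (-8.0714) + (7.7531) + (5.9398) = 5.6960
Denominator Σ(y_t−ȳ)² = 65.7022
r_2 = 5.6960 / 65.7022 = 0.087

0.087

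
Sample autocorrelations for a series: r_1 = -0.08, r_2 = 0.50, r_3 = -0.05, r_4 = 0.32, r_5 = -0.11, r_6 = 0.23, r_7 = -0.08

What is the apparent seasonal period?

2

The largest autocorrelation is r_2 = 0.50, with weaker echoes at lags 4 (0.32) and 6 (0.23); the remaining lags stay at or below -0.05.
The dominant spike at lag 2 indicates a seasonal period of 2.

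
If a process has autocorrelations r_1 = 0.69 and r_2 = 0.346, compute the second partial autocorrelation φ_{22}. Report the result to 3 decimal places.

φ_{22} = (r_2 − r_1²) / (1 − r_1²)
r_1² = (0.69)² = 0.4761
Numerator = 0.346 − 0.4761 = -0.1301; denominator = 1 − 0.4761 = 0.5239
φ_{22} = -0.1301 / 0.5239 = -0.248

-0.248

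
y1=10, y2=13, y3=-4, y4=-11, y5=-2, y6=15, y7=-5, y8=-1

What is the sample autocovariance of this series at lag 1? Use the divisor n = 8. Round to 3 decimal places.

3.654

Mean ȳ = (10 + 13 − 4 − 11 − 2 + 15 − 5 − 1)/8 = 1.8750
Σ_{t=1}^{7}(y_t−ȳ)(y_{t+1}−ȳ) = 29.2344
γ_1 = 29.2344 / 8 = 3.654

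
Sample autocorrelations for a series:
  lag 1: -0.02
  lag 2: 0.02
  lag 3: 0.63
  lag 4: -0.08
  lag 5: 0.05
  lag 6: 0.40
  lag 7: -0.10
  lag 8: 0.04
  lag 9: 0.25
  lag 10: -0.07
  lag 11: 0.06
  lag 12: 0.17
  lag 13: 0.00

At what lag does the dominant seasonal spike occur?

The largest autocorrelation is r_3 = 0.63, with weaker echoes at lags 6 (0.40), 9 (0.25) and 12 (0.17); the remaining lags stay at or below 0.06.
The dominant spike at lag 3 indicates a seasonal period of 3.

3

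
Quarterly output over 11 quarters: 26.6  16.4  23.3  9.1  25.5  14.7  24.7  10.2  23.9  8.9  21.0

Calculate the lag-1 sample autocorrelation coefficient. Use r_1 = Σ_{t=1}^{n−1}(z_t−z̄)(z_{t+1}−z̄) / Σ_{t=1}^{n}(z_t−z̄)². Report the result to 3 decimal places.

Mean z̄ = (26.6 + 16.4 + 23.3 + 9.1 + 25.5 + 14.7 + 24.7 + 10.2 + 23.9 + 8.9 + 21.0)/11 = 18.5727
Numerator Σ_{t=1}^{10}(z_t−z̄)(z_{t+1}−z̄) = -359.5826
Denominator Σ(z_t−z̄)² = 479.7018
r_1 = -359.5826 / 479.7018 = -0.750

-0.750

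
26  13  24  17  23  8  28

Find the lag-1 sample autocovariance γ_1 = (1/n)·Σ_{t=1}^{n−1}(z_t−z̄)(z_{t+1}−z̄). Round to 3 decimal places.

-32.166

Mean z̄ = (26 + 13 + 24 + 17 + 23 + 8 + 28)/7 = 19.8571
Σ_{t=1}^{6}(z_t−z̄)(z_{t+1}−z̄) = -225.1633
γ_1 = -225.1633 / 7 = -32.166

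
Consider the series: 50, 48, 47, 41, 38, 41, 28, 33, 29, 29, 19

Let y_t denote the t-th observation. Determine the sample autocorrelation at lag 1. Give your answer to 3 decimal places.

Mean ȳ = (50 + 48 + 47 + 41 + 38 + 41 + 28 + 33 + 29 + 29 + 19)/11 = 36.6364
Numerator Σ_{t=1}^{10}(y_t−ȳ)(y_{t+1}−ȳ) = 541.2314
Denominator Σ(y_t−ȳ)² = 970.5455
r_1 = 541.2314 / 970.5455 = 0.558

0.558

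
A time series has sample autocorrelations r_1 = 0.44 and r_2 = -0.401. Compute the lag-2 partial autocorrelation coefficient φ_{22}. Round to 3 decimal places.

φ_{22} = (r_2 − r_1²) / (1 − r_1²)
r_1² = (0.44)² = 0.1936
Numerator = -0.401 − 0.1936 = -0.5946; denominator = 1 − 0.1936 = 0.8064
φ_{22} = -0.5946 / 0.8064 = -0.737

-0.737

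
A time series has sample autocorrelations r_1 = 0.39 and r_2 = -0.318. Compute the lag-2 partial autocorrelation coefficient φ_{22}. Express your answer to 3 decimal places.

φ_{22} = (r_2 − r_1²) / (1 − r_1²)
r_1² = (0.39)² = 0.1521
Numerator = -0.318 − 0.1521 = -0.4701; denominator = 1 − 0.1521 = 0.8479
φ_{22} = -0.4701 / 0.8479 = -0.554

-0.554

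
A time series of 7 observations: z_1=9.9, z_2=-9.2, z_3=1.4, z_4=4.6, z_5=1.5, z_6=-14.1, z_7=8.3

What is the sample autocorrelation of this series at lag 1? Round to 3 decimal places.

-0.471

Mean z̄ = (9.9 − 9.2 + 1.4 + 4.6 + 1.5 − 14.1 + 8.3)/7 = 0.3429
Deviations from mean: 9.5571, -9.5429, 1.0571, 4.2571, 1.1571, -14.4429, 7.9571
Σ(z_t−z̄)(z_{t+1}−z̄) = (-91.2024) + (-10.0882) + (4.5004) + (4.9261) + (-16.7124) + (-114.9239) = -223.5004
Denominator Σ(z_t−z̄)² = 474.8971
r_1 = -223.5004 / 474.8971 = -0.471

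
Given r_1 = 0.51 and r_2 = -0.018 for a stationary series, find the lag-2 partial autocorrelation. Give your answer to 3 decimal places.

-0.376

φ_{22} = (r_2 − r_1²) / (1 − r_1²)
r_1² = (0.51)² = 0.2601
Numerator = -0.018 − 0.2601 = -0.2781; denominator = 1 − 0.2601 = 0.7399
φ_{22} = -0.2781 / 0.7399 = -0.376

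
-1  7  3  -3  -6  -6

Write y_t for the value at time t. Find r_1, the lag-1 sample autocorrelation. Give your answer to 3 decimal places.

Mean ȳ = (-1 + 7 + 3 − 3 − 6 − 6)/6 = -1.0000
Deviations from mean: 0.0000, 8.0000, 4.0000, -2.0000, -5.0000, -5.0000
Numerator Σ_{t=1}^{5}(y_t−ȳ)(y_{t+1}−ȳ) = 59.0000
Denominator Σ(y_t−ȳ)² = 134.0000
r_1 = 59.0000 / 134.0000 = 0.440

0.440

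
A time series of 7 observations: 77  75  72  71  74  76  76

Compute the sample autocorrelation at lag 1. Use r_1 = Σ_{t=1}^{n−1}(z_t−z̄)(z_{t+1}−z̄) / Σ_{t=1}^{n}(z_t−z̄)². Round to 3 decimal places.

0.393

Mean z̄ = (77 + 75 + 72 + 71 + 74 + 76 + 76)/7 = 74.4286
Deviations from mean: 2.5714, 0.5714, -2.4286, -3.4286, -0.4286, 1.5714, 1.5714
Numerator Σ_{t=1}^{6}(z_t−z̄)(z_{t+1}−z̄) = 11.6735
Denominator Σ(z_t−z̄)² = 29.7143
r_1 = 11.6735 / 29.7143 = 0.393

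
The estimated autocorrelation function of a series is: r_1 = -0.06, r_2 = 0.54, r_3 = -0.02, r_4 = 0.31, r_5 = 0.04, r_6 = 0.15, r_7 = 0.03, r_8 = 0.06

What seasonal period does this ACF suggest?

2

The largest autocorrelation is r_2 = 0.54, with weaker echoes at lags 4 (0.31) and 6 (0.15); the remaining lags stay at or below 0.06.
The dominant spike at lag 2 indicates a seasonal period of 2.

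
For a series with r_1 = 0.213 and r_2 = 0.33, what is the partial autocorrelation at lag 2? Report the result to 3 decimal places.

φ_{22} = (r_2 − r_1²) / (1 − r_1²)
r_1² = (0.213)² = 0.045369
Numerator = 0.33 − 0.0454 = 0.2846; denominator = 1 − 0.0454 = 0.9546
φ_{22} = 0.2846 / 0.9546 = 0.298

0.298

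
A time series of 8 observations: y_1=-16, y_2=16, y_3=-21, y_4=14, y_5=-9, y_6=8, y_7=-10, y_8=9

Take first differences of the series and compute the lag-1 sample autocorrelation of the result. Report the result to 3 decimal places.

-0.843

First differences Δy: 32, -37, 35, -23, 17, -18, 19
Mean of differences = 3.5714
Numerator Σ(Δy_t−Δȳ)(Δy_{t+1}−Δȳ) = -4242.8980
Denominator Σ(Δy_t−Δȳ)² = 5031.7143
r_1(Δy) = -4242.8980 / 5031.7143 = -0.843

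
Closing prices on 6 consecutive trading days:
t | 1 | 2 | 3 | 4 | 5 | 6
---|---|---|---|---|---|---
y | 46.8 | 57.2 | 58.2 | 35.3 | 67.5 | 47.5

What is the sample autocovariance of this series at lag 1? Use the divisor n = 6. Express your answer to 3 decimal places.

-71.299

Mean ȳ = (46.8 + 57.2 + 58.2 + 35.3 + 67.5 + 47.5)/6 = 52.0833
Deviations: -5.2833, 5.1167, 6.1167, -16.7833, 15.4167, -4.5833
Σ_{t=1}^{5}(y_t−ȳ)(y_{t+1}−ȳ) = -427.7969
γ_1 = -427.7969 / 6 = -71.299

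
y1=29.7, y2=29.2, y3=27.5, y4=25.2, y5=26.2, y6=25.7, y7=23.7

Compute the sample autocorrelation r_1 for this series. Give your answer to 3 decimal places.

0.442

Mean ȳ = (29.7 + 29.2 + 27.5 + 25.2 + 26.2 + 25.7 + 23.7)/7 = 26.7429
Deviations from mean: 2.9571, 2.4571, 0.7571, -1.5429, -0.5429, -1.0429, -3.0429
Numerator Σ_{t=1}^{6}(y_t−ȳ)(y_{t+1}−ȳ) = 12.5353
Denominator Σ(y_t−ȳ)² = 28.3771
r_1 = 12.5353 / 28.3771 = 0.442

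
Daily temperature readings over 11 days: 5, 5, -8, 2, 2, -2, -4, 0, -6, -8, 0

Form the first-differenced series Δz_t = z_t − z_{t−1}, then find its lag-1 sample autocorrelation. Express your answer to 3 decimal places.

-0.405

First differences Δz: 0, -13, 10, 0, -4, -2, 4, -6, -2, 8
Mean of differences = -0.5000
Numerator Σ(Δz_t−Δz̄)(Δz_{t+1}−Δz̄) = -164.7500
Denominator Σ(Δz_t−Δz̄)² = 406.5000
r_1(Δz) = -164.7500 / 406.5000 = -0.405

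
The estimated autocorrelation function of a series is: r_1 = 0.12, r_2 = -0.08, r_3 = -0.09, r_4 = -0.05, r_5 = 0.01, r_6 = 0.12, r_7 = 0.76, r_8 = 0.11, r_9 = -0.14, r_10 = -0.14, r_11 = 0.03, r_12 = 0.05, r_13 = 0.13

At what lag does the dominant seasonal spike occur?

7

The largest autocorrelation is r_7 = 0.76; the remaining lags stay at or below 0.13.
The dominant spike at lag 7 indicates a seasonal period of 7.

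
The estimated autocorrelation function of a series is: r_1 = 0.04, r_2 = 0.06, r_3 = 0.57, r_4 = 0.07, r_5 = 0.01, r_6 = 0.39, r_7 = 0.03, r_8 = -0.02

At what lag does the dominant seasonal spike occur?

3

The largest autocorrelation is r_3 = 0.57, with a weaker echo at lag 6 (0.39); the remaining lags stay at or below 0.07.
The dominant spike at lag 3 indicates a seasonal period of 3.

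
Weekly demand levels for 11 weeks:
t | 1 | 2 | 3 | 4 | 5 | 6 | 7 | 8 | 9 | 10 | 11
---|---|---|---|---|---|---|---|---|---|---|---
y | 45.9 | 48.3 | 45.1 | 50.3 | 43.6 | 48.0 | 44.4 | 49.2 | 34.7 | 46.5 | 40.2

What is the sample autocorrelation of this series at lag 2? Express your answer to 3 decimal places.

Mean ȳ = (45.9 + 48.3 + 45.1 + 50.3 + 43.6 + 48.0 + 44.4 + 49.2 + 34.7 + 46.5 + 40.2)/11 = 45.1091
Numerator Σ_{t=1}^{9}(y_t−ȳ)(y_{t+2}−ȳ) = 108.6435
Denominator Σ(y_t−ȳ)² = 200.0091
r_2 = 108.6435 / 200.0091 = 0.543

0.543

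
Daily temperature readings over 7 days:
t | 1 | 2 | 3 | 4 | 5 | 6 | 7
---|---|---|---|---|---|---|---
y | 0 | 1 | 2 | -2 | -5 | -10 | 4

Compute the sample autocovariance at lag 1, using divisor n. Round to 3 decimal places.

Mean ȳ = (0 + 1 + 2 − 2 − 5 − 10 + 4)/7 = -1.4286
Deviations: 1.4286, 2.4286, 3.4286, -0.5714, -3.5714, -8.5714, 5.4286
Σ_{t=1}^{6}(y_t−ȳ)(y_{t+1}−ȳ) = -4.0408
γ_1 = -4.0408 / 7 = -0.577

-0.577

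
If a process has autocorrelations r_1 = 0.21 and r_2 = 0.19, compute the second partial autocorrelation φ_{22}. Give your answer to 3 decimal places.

0.153

φ_{22} = (r_2 − r_1²) / (1 − r_1²)
r_1² = (0.21)² = 0.0441
Numerator = 0.19 − 0.0441 = 0.1459; denominator = 1 − 0.0441 = 0.9559
φ_{22} = 0.1459 / 0.9559 = 0.153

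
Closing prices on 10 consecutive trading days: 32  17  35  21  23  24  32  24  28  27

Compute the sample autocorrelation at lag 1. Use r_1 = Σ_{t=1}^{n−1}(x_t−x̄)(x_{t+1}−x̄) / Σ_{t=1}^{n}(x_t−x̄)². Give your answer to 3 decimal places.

Mean x̄ = (32 + 17 + 35 + 21 + 23 + 24 + 32 + 24 + 28 + 27)/10 = 26.3000
Numerator Σ_{t=1}^{9}(x_t−x̄)(x_{t+1}−x̄) = -183.8900
Denominator Σ(x_t−x̄)² = 280.1000
r_1 = -183.8900 / 280.1000 = -0.657

-0.657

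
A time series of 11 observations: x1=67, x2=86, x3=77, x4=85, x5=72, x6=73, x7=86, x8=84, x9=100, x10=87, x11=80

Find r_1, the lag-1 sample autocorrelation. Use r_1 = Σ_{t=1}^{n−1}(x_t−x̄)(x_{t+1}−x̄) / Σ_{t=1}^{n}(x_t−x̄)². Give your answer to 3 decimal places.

0.070

Mean x̄ = (67 + 86 + 77 + 85 + 72 + 73 + 86 + 84 + 100 + 87 + 80)/11 = 81.5455
Numerator Σ_{t=1}^{10}(x_t−x̄)(x_{t+1}−x̄) = 58.2479
Denominator Σ(x_t−x̄)² = 826.7273
r_1 = 58.2479 / 826.7273 = 0.070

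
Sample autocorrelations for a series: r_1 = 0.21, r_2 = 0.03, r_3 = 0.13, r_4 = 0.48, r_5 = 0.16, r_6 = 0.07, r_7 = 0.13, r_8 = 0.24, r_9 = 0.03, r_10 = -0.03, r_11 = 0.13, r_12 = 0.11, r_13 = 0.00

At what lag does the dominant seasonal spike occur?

The largest autocorrelation is r_4 = 0.48, with a weaker echo at lag 8 (0.24); the remaining lags stay at or below 0.21. The elevated value at lag 1 (0.21), dropping to 0.03 at lag 2, reflects decaying short-term dependence rather than seasonality.
The dominant spike at lag 4 indicates a seasonal period of 4.

4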